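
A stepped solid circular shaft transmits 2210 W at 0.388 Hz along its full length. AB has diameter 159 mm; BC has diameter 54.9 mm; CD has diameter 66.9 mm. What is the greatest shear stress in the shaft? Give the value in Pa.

2.79e7 Pa

ω = 2π·0.388 = 2.438 rad/s, so T = P/ω = 2210 / 2.438 = 906.5 N·m.
Under the same torque, τ_max = 16T/(πd³) is largest where d is smallest — segment BC (d = 54.9 mm).
τ_max = 16·906.5/(π·(0.0549)³) = 2.790×10^7 Pa.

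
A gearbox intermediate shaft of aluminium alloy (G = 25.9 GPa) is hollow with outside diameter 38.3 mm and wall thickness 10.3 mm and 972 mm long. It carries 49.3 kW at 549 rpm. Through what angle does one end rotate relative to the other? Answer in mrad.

160 mrad

ω = 2π·549/60 = 57.49 rad/s, so T = P/ω = 49.3×10³ / 57.49 = 857.5 N·m.
J = π(d_o⁴ − d_i⁴)/32 = π(0.0383⁴ − 0.0177⁴)/32 = 2.016×10^-7 m⁴.
θ = T·L/(G·J) = 857.5 × 0.972 / (25.9×10⁹ × 2.016×10^-7) = 0.1596 rad.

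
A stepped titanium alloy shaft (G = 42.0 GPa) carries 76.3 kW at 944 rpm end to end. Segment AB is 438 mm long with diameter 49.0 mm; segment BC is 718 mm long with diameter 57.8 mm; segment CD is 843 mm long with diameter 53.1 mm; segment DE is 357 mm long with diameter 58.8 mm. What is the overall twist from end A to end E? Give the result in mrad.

ω = 2π·944/60 = 98.86 rad/s, so T = P/ω = 76.3×10³ / 98.86 = 771.8 N·m.
J_AB = π(0.0490)⁴/32 = 5.66×10^-7 m⁴; J_BC = π(0.0578)⁴/32 = 1.10×10^-6 m⁴; J_CD = π(0.0531)⁴/32 = 7.81×10^-7 m⁴; J_DE = π(0.0588)⁴/32 = 1.17×10^-6 m⁴.
θ = (T/G)·Σ L_i/J_i = (771.8/42.0×10⁹)·(0.438/5.66×10^-7 + 0.718/1.10×10^-6 + 0.843/7.81×10^-7 + 0.357/1.17×10^-6) = 0.05170 rad.

51.7 mrad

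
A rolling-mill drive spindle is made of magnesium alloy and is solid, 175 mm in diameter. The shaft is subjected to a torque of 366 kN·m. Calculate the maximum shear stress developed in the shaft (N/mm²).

348 N/mm²

J = πd⁴/32 = π(0.175)⁴/32 = 9.208×10^-5 m⁴.
τ_max = T·r/J = 366000 × 0.0875 / 9.208×10^-5 = 3.478×10^8 Pa.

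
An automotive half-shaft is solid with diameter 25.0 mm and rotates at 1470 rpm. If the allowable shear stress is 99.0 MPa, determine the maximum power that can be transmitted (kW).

J = πd⁴/32 = π(0.0250)⁴/32 = 3.835×10^-8 m⁴.
T_max = τ_allow·J/r = 9.90×10^7 × 3.835×10^-8 / 0.0125 = 303.7 N·m.
ω = 2π·1470/60 = 153.9 rad/s, so P_max = T_max·ω = 4.676×10^4 W.

46.8 kW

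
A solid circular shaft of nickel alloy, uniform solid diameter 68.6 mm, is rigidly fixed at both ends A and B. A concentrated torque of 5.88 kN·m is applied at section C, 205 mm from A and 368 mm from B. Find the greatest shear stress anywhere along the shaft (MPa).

With uniform GJ and both ends fixed, compatibility θ_AC = θ_CB gives T_A·a = T_B·b, together with T_A + T_B = T₀.
T_A = T₀·b/(a+b) = 5880·368/573.0 = 3776 N·m; T_B = 2104 N·m.
τ in each portion: τ_AC = 5.96×10^7 Pa, τ_CB = 3.32×10^7 Pa; maximum is in AC.
τ_max = T_AC·r/J = 3776·0.0343/2.17×10^-6 = 5.958×10^7 Pa.

59.6 MPa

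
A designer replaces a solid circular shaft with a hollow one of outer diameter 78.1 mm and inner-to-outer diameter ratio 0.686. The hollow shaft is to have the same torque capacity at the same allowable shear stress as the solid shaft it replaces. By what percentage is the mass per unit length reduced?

37.4 %

Equal τ_max and T ⇒ the solid shaft needs d_s³ = d_o³(1−k⁴), so d_s = 78.1·(1−0.686⁴)^(1/3) = 71.85 mm.
Area ratio A_h/A_s = d_o²(1−k²)/d_s² = (1−k²)/(1−k⁴)^(2/3) = 0.6256.
Mass saving = 1 − 0.6256 = 37.4 %.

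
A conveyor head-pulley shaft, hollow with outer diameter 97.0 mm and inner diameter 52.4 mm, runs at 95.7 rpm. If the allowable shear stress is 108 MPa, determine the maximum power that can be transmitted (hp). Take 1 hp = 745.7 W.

238 hp

J = π(d_o⁴ − d_i⁴)/32 = π(0.0970⁴ − 0.0524⁴)/32 = 7.951×10^-6 m⁴.
T_max = τ_allow·J/r = 1.08×10^8 × 7.951×10^-6 / 0.0485 = 17710 N·m.
ω = 2π·95.7/60 = 10.02 rad/s, so P_max = T_max·ω = 1.774×10^5 W.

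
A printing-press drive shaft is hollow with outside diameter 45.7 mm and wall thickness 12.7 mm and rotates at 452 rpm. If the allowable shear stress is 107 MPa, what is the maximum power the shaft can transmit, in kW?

91.2 kW

J = π(d_o⁴ − d_i⁴)/32 = π(0.0457⁴ − 0.0203⁴)/32 = 4.115×10^-7 m⁴.
T_max = τ_allow·J/r = 1.07×10^8 × 4.115×10^-7 / 0.0229 = 1927 N·m.
ω = 2π·452/60 = 47.33 rad/s, so P_max = T_max·ω = 9.122×10^4 W.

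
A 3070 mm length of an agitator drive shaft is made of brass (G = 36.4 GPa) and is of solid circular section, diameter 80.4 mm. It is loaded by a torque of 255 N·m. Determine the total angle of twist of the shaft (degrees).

0.300°

J = πd⁴/32 = π(0.0804)⁴/32 = 4.102×10^-6 m⁴.
θ = T·L/(G·J) = 255.0 × 3.07 / (36.4×10⁹ × 4.102×10^-6) = 5.243×10^-3 rad.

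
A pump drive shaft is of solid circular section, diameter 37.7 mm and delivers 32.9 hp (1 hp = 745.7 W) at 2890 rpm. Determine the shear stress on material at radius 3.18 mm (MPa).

1.30 MPa

ω = 2π·2890/60 = 302.6 rad/s, so T = P/ω = 32.9×745.7 / 302.6 = 81.07 N·m.
J = πd⁴/32 = π(0.0377)⁴/32 = 1.983×10^-7 m⁴.
Shear stress varies linearly with radius: τ = T·r/J = 81.07 × 0.00318 / 1.983×10^-7 = 1.300×10^6 Pa.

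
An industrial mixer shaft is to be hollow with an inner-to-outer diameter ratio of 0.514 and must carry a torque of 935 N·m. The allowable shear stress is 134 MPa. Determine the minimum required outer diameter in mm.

33.7 mm

For a hollow shaft with d_i/d_o = 0.514: τ_max = 16T/(π d_o³ (1−k⁴)), so d_o = [16T/(π τ_allow (1−k⁴))]^(1/3) = [16·935.0/(π·1.34×10^8·0.9302)]^(1/3) = 0.03368 m.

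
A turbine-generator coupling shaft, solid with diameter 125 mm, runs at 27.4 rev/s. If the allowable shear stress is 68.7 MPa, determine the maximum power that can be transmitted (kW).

J = πd⁴/32 = π(0.125)⁴/32 = 2.397×10^-5 m⁴.
T_max = τ_allow·J/r = 6.87×10^7 × 2.397×10^-5 / 0.0625 = 26350 N·m.
ω = 2π·27.4 = 172.2 rad/s, so P_max = T_max·ω = 4.536×10^6 W.

4540 kW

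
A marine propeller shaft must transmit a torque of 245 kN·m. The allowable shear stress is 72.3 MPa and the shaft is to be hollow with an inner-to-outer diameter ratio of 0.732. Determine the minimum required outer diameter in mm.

289 mm

For a hollow shaft with d_i/d_o = 0.732: τ_max = 16T/(π d_o³ (1−k⁴)), so d_o = [16T/(π τ_allow (1−k⁴))]^(1/3) = [16·245000/(π·7.23×10^7·0.7129)]^(1/3) = 0.2893 m.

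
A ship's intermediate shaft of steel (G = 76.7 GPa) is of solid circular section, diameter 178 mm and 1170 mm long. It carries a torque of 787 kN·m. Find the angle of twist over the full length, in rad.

J = πd⁴/32 = π(0.178)⁴/32 = 9.856×10^-5 m⁴.
θ = T·L/(G·J) = 787000 × 1.17 / (76.7×10⁹ × 9.856×10^-5) = 0.1218 rad.

0.122 rad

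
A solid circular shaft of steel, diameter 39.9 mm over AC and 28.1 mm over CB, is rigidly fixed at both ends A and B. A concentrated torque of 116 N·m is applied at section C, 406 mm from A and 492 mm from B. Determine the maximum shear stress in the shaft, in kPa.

Compatibility: T_A·a/J_AC = T_B·b/J_CB with T_A + T_B = T₀.
J_AC = 2.49×10^-7 m⁴, J_CB = 6.12×10^-8 m⁴, so T_A = T₀·(J_AC/a)/((J_AC/a)+(J_CB/b)) = 96.43 N·m, T_B = 19.57 N·m.
τ in each portion: τ_AC = 7.73×10^6 Pa, τ_CB = 4.49×10^6 Pa; maximum is in AC.
τ_max = T_AC·r/J = 96.43·0.0199/2.49×10^-7 = 7.731×10^6 Pa.

7730 kPa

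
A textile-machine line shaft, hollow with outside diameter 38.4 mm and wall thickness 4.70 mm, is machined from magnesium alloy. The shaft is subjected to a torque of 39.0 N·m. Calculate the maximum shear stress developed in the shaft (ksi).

0.754 ksi

J = π(d_o⁴ − d_i⁴)/32 = π(0.0384⁴ − 0.0290⁴)/32 = 1.440×10^-7 m⁴.
τ_max = T·r/J = 39.00 × 0.0192 / 1.440×10^-7 = 5.199×10^6 Pa.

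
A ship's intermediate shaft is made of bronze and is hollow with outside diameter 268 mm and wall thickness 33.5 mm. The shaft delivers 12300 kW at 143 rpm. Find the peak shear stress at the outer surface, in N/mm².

ω = 2π·143/60 = 14.97 rad/s, so T = P/ω = 12300×10³ / 14.97 = 821400 N·m.
J = π(d_o⁴ − d_i⁴)/32 = π(0.268⁴ − 0.201⁴)/32 = 3.462×10^-4 m⁴.
τ_max = T·r/J = 821400 × 0.134 / 3.462×10^-4 = 3.179×10^8 Pa.

318 N/mm²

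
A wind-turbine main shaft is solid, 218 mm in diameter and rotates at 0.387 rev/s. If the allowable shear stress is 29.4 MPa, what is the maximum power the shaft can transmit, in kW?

145 kW

J = πd⁴/32 = π(0.218)⁴/32 = 2.217×10^-4 m⁴.
T_max = τ_allow·J/r = 2.94×10^7 × 2.217×10^-4 / 0.109 = 59810 N·m.
ω = 2π·0.387 = 2.432 rad/s, so P_max = T_max·ω = 1.454×10^5 W.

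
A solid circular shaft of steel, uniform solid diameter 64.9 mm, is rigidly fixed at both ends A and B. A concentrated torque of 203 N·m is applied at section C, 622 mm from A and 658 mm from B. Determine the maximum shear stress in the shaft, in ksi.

With uniform GJ and both ends fixed, compatibility θ_AC = θ_CB gives T_A·a = T_B·b, together with T_A + T_B = T₀.
T_A = T₀·b/(a+b) = 203.0·658/1280 = 104.4 N·m; T_B = 98.65 N·m.
τ in each portion: τ_AC = 1.94×10^6 Pa, τ_CB = 1.84×10^6 Pa; maximum is in AC.
τ_max = T_AC·r/J = 104.4·0.0324/1.74×10^-6 = 1.944×10^6 Pa.

0.282 ksi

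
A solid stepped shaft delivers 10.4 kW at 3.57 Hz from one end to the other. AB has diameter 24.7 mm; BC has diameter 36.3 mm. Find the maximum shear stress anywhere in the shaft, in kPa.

157000 kPa

ω = 2π·3.57 = 22.43 rad/s, so T = P/ω = 10.4×10³ / 22.43 = 463.6 N·m.
Under the same torque, τ_max = 16T/(πd³) is largest where d is smallest — segment AB (d = 24.7 mm).
τ_max = 16·463.6/(π·(0.0247)³) = 1.567×10^8 Pa.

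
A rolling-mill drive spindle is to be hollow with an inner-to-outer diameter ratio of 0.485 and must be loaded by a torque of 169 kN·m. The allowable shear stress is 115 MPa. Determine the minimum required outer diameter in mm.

199 mm

For a hollow shaft with d_i/d_o = 0.485: τ_max = 16T/(π d_o³ (1−k⁴)), so d_o = [16T/(π τ_allow (1−k⁴))]^(1/3) = [16·169000/(π·1.15×10^8·0.9447)]^(1/3) = 0.1994 m.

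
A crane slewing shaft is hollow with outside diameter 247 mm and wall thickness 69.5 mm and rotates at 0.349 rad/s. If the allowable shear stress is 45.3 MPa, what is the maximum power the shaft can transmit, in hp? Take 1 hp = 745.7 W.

60.4 hp

J = π(d_o⁴ − d_i⁴)/32 = π(0.247⁴ − 0.108⁴)/32 = 3.521×10^-4 m⁴.
T_max = τ_allow·J/r = 4.53×10^7 × 3.521×10^-4 / 0.123 = 129100 N·m.
ω = 0.349 rad/s, so P_max = T_max·ω = 4.507×10^4 W.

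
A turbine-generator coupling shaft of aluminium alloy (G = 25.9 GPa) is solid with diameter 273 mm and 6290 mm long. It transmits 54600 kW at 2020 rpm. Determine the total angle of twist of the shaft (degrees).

6.59°

ω = 2π·2020/60 = 211.5 rad/s, so T = P/ω = 54600×10³ / 211.5 = 258100 N·m.
J = πd⁴/32 = π(0.273)⁴/32 = 5.453×10^-4 m⁴.
θ = T·L/(G·J) = 258100 × 6.29 / (25.9×10⁹ × 5.453×10^-4) = 0.1150 rad.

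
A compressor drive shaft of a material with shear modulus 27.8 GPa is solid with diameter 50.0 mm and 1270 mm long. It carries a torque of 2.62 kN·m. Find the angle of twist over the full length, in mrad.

J = πd⁴/32 = π(0.0500)⁴/32 = 6.136×10^-7 m⁴.
θ = T·L/(G·J) = 2620 × 1.27 / (27.8×10⁹ × 6.136×10^-7) = 0.1951 rad.

195 mrad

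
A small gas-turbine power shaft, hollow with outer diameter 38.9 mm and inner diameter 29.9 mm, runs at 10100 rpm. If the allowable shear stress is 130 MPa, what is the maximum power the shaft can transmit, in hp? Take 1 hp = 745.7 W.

J = π(d_o⁴ − d_i⁴)/32 = π(0.0389⁴ − 0.0299⁴)/32 = 1.463×10^-7 m⁴.
T_max = τ_allow·J/r = 1.30×10^8 × 1.463×10^-7 / 0.0194 = 978.1 N·m.
ω = 2π·10100/60 = 1058 rad/s, so P_max = T_max·ω = 1.034×10^6 W.

1390 hp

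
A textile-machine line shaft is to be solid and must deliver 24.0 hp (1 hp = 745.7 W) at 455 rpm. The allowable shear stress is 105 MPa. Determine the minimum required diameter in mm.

ω = 2π·455/60 = 47.65 rad/s, so T = P/ω = 24.0×745.7 / 47.65 = 375.6 N·m.
For a solid shaft τ_max = 16T/(πd³), so d = (16T/(π τ_allow))^(1/3) = (16·375.6/(π·1.05×10^8))^(1/3) = 0.02631 m.

26.3 mm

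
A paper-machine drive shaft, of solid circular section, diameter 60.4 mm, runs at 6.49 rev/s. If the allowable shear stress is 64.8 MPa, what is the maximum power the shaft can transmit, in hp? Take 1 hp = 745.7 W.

J = πd⁴/32 = π(0.0604)⁴/32 = 1.307×10^-6 m⁴.
T_max = τ_allow·J/r = 6.48×10^7 × 1.307×10^-6 / 0.0302 = 2804 N·m.
ω = 2π·6.49 = 40.78 rad/s, so P_max = T_max·ω = 1.143×10^5 W.

153 hp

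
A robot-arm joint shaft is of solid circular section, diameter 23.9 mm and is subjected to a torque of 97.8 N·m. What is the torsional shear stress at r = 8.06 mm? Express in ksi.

J = πd⁴/32 = π(0.0239)⁴/32 = 3.203×10^-8 m⁴.
Shear stress varies linearly with radius: τ = T·r/J = 97.80 × 0.00806 / 3.203×10^-8 = 2.461×10^7 Pa.

3.57 ksi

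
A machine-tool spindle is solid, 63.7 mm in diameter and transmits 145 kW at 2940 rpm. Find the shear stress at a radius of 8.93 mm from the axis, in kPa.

2600 kPa

ω = 2π·2940/60 = 307.9 rad/s, so T = P/ω = 145×10³ / 307.9 = 471.0 N·m.
J = πd⁴/32 = π(0.0637)⁴/32 = 1.616×10^-6 m⁴.
Shear stress varies linearly with radius: τ = T·r/J = 471.0 × 0.00893 / 1.616×10^-6 = 2.602×10^6 Pa.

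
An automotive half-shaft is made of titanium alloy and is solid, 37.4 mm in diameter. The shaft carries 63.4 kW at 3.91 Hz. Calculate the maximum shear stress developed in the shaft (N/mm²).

251 N/mm²

ω = 2π·3.91 = 24.57 rad/s, so T = P/ω = 63.4×10³ / 24.57 = 2581 N·m.
J = πd⁴/32 = π(0.0374)⁴/32 = 1.921×10^-7 m⁴.
τ_max = T·r/J = 2581 × 0.0187 / 1.921×10^-7 = 2.512×10^8 Pa.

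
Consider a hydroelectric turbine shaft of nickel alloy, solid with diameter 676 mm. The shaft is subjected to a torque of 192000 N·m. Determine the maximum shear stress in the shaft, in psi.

459 psi

J = πd⁴/32 = π(0.676)⁴/32 = 0.02050 m⁴.
τ_max = T·r/J = 192000 × 0.338 / 0.02050 = 3.165×10^6 Pa.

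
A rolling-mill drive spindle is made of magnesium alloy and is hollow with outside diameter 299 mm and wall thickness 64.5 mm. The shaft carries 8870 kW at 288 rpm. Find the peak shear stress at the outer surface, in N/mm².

62.6 N/mm²

ω = 2π·288/60 = 30.16 rad/s, so T = P/ω = 8870×10³ / 30.16 = 294100 N·m.
J = π(d_o⁴ − d_i⁴)/32 = π(0.299⁴ − 0.170⁴)/32 = 7.027×10^-4 m⁴.
τ_max = T·r/J = 294100 × 0.149 / 7.027×10^-4 = 6.257×10^7 Pa.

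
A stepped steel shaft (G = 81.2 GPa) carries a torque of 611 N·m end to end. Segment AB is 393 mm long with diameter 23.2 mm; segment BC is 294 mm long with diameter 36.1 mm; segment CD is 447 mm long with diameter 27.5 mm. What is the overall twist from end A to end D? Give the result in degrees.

J_AB = π(0.0232)⁴/32 = 2.84×10^-8 m⁴; J_BC = π(0.0361)⁴/32 = 1.67×10^-7 m⁴; J_CD = π(0.0275)⁴/32 = 5.61×10^-8 m⁴.
θ = (T/G)·Σ L_i/J_i = (611.0/81.2×10⁹)·(0.393/2.84×10^-8 + 0.294/1.67×10^-7 + 0.447/5.61×10^-8) = 0.1771 rad.

10.1°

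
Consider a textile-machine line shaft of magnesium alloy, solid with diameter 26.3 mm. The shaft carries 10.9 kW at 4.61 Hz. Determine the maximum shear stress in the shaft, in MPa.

ω = 2π·4.61 = 28.97 rad/s, so T = P/ω = 10.9×10³ / 28.97 = 376.3 N·m.
J = πd⁴/32 = π(0.0263)⁴/32 = 4.697×10^-8 m⁴.
τ_max = T·r/J = 376.3 × 0.0132 / 4.697×10^-8 = 1.054×10^8 Pa.

105 MPa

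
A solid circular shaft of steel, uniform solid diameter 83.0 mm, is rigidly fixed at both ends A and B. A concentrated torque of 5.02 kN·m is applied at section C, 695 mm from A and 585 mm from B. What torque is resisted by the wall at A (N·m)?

With uniform GJ and both ends fixed, compatibility θ_AC = θ_CB gives T_A·a = T_B·b, together with T_A + T_B = T₀.
T_A = T₀·b/(a+b) = 5020·585/1280 = 2294 N·m; T_B = 2726 N·m.

2290 N·m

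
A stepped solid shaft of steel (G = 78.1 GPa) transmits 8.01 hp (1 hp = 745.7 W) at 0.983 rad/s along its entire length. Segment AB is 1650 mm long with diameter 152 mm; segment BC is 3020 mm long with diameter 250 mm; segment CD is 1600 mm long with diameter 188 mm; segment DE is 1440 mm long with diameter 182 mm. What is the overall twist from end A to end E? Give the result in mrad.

5.12 mrad

ω = 0.983 rad/s, so T = P/ω = 8.01×745.7 / 0.9830 = 6076 N·m.
J_AB = π(0.152)⁴/32 = 5.24×10^-5 m⁴; J_BC = π(0.250)⁴/32 = 3.83×10^-4 m⁴; J_CD = π(0.188)⁴/32 = 1.23×10^-4 m⁴; J_DE = π(0.182)⁴/32 = 1.08×10^-4 m⁴.
θ = (T/G)·Σ L_i/J_i = (6076/78.1×10⁹)·(1.65/5.24×10^-5 + 3.02/3.83×10^-4 + 1.60/1.23×10^-4 + 1.44/1.08×10^-4) = 5.117×10^-3 rad.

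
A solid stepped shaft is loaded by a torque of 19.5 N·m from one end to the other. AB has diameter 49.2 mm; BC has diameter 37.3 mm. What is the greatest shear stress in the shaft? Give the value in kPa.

1910 kPa

Under the same torque, τ_max = 16T/(πd³) is largest where d is smallest — segment BC (d = 37.3 mm).
τ_max = 16·19.50/(π·(0.0373)³) = 1.914×10^6 Pa.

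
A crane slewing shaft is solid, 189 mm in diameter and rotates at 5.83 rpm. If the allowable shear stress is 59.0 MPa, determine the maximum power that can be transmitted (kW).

J = πd⁴/32 = π(0.189)⁴/32 = 1.253×10^-4 m⁴.
T_max = τ_allow·J/r = 5.90×10^7 × 1.253×10^-4 / 0.0945 = 78210 N·m.
ω = 2π·5.83/60 = 0.6105 rad/s, so P_max = T_max·ω = 4.775×10^4 W.

47.7 kW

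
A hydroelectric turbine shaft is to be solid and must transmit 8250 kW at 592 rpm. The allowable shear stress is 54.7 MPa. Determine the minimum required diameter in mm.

ω = 2π·592/60 = 61.99 rad/s, so T = P/ω = 8250×10³ / 61.99 = 133100 N·m.
For a solid shaft τ_max = 16T/(πd³), so d = (16T/(π τ_allow))^(1/3) = (16·133100/(π·5.47×10^7))^(1/3) = 0.2314 m.

231 mm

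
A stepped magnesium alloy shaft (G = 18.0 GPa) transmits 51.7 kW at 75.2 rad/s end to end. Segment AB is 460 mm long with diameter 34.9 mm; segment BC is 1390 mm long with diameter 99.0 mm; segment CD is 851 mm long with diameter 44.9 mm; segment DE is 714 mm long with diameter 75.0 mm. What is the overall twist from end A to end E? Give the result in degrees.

12.4°

ω = 75.2 rad/s, so T = P/ω = 51.7×10³ / 75.20 = 687.5 N·m.
J_AB = π(0.0349)⁴/32 = 1.46×10^-7 m⁴; J_BC = π(0.0990)⁴/32 = 9.43×10^-6 m⁴; J_CD = π(0.0449)⁴/32 = 3.99×10^-7 m⁴; J_DE = π(0.0750)⁴/32 = 3.11×10^-6 m⁴.
θ = (T/G)·Σ L_i/J_i = (687.5/18.0×10⁹)·(0.460/1.46×10^-7 + 1.39/9.43×10^-6 + 0.851/3.99×10^-7 + 0.714/3.11×10^-6) = 0.2165 rad.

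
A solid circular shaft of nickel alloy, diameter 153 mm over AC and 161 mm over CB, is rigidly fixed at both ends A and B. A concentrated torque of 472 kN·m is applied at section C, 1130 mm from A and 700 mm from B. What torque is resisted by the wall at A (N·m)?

Compatibility: T_A·a/J_AC = T_B·b/J_CB with T_A + T_B = T₀.
J_AC = 5.38×10^-5 m⁴, J_CB = 6.60×10^-5 m⁴, so T_A = T₀·(J_AC/a)/((J_AC/a)+(J_CB/b)) = 158400 N·m, T_B = 313600 N·m.

158000 N·m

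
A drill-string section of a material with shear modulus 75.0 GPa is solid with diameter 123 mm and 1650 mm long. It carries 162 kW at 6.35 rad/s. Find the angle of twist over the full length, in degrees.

ω = 6.35 rad/s, so T = P/ω = 162×10³ / 6.350 = 25510 N·m.
J = πd⁴/32 = π(0.123)⁴/32 = 2.247×10^-5 m⁴.
θ = T·L/(G·J) = 25510 × 1.65 / (75.0×10⁹ × 2.247×10^-5) = 0.02498 rad.

1.43°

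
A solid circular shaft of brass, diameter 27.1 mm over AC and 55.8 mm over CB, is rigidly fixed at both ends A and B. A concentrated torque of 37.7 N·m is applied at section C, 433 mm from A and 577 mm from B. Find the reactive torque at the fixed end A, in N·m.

Compatibility: T_A·a/J_AC = T_B·b/J_CB with T_A + T_B = T₀.
J_AC = 5.30×10^-8 m⁴, J_CB = 9.52×10^-7 m⁴, so T_A = T₀·(J_AC/a)/((J_AC/a)+(J_CB/b)) = 2.602 N·m, T_B = 35.10 N·m.

2.60 N·m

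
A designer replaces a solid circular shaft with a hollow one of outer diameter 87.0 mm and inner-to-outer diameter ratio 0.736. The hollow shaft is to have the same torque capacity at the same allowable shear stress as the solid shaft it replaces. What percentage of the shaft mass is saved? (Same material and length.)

42.2 %

Equal τ_max and T ⇒ the solid shaft needs d_s³ = d_o³(1−k⁴), so d_s = 87.0·(1−0.736⁴)^(1/3) = 77.49 mm.
Area ratio A_h/A_s = d_o²(1−k²)/d_s² = (1−k²)/(1−k⁴)^(2/3) = 0.5777.
Mass saving = 1 − 0.5777 = 42.2 %.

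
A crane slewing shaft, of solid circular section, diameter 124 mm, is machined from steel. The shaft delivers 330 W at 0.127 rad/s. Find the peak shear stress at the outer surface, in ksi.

ω = 0.127 rad/s, so T = P/ω = 330 / 0.1270 = 2598 N·m.
J = πd⁴/32 = π(0.124)⁴/32 = 2.321×10^-5 m⁴.
τ_max = T·r/J = 2598 × 0.0620 / 2.321×10^-5 = 6.941×10^6 Pa.

1.01 ksi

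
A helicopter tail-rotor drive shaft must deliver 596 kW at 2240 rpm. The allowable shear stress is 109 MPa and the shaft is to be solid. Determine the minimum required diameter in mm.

49.1 mm

ω = 2π·2240/60 = 234.6 rad/s, so T = P/ω = 596×10³ / 234.6 = 2541 N·m.
For a solid shaft τ_max = 16T/(πd³), so d = (16T/(π τ_allow))^(1/3) = (16·2541/(π·1.09×10^8))^(1/3) = 0.04915 m.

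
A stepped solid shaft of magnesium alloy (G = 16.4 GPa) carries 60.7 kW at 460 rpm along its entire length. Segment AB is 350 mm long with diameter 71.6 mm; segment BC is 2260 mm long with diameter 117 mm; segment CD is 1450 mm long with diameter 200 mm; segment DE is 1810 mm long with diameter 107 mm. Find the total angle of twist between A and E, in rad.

ω = 2π·460/60 = 48.17 rad/s, so T = P/ω = 60.7×10³ / 48.17 = 1260 N·m.
J_AB = π(0.0716)⁴/32 = 2.58×10^-6 m⁴; J_BC = π(0.117)⁴/32 = 1.84×10^-5 m⁴; J_CD = π(0.200)⁴/32 = 1.57×10^-4 m⁴; J_DE = π(0.107)⁴/32 = 1.29×10^-5 m⁴.
θ = (T/G)·Σ L_i/J_i = (1260/16.4×10⁹)·(0.350/2.58×10^-6 + 2.26/1.84×10^-5 + 1.45/1.57×10^-4 + 1.81/1.29×10^-5) = 0.03138 rad.

0.0314 rad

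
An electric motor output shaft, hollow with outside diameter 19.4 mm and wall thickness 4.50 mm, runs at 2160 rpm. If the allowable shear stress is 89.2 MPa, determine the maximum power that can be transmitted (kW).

26.5 kW

J = π(d_o⁴ − d_i⁴)/32 = π(0.0194⁴ − 0.0104⁴)/32 = 1.276×10^-8 m⁴.
T_max = τ_allow·J/r = 8.92×10^7 × 1.276×10^-8 / 0.00970 = 117.3 N·m.
ω = 2π·2160/60 = 226.2 rad/s, so P_max = T_max·ω = 2.654×10^4 W.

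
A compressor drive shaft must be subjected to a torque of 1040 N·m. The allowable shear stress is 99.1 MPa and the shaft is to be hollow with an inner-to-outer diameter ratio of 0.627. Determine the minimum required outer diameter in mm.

For a hollow shaft with d_i/d_o = 0.627: τ_max = 16T/(π d_o³ (1−k⁴)), so d_o = [16T/(π τ_allow (1−k⁴))]^(1/3) = [16·1040/(π·9.91×10^7·0.8454)]^(1/3) = 0.03984 m.

39.8 mm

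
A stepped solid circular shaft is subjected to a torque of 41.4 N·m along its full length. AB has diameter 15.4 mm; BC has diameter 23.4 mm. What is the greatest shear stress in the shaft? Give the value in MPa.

57.7 MPa

Under the same torque, τ_max = 16T/(πd³) is largest where d is smallest — segment AB (d = 15.4 mm).
τ_max = 16·41.40/(π·(0.0154)³) = 5.773×10^7 Pa.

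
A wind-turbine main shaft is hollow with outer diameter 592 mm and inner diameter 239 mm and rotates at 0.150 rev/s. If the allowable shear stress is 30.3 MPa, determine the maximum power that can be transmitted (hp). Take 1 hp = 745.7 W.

J = π(d_o⁴ − d_i⁴)/32 = π(0.592⁴ − 0.239⁴)/32 = 0.01174 m⁴.
T_max = τ_allow·J/r = 3.03×10^7 × 0.01174 / 0.296 = 1.202e6 N·m.
ω = 2π·0.150 = 0.9425 rad/s, so P_max = T_max·ω = 1.132×10^6 W.

1520 hp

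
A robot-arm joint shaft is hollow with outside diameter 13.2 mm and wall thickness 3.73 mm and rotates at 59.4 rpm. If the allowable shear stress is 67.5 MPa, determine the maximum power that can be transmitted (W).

J = π(d_o⁴ − d_i⁴)/32 = π(0.0132⁴ − 0.00574⁴)/32 = 2.874×10^-9 m⁴.
T_max = τ_allow·J/r = 6.75×10^7 × 2.874×10^-9 / 0.00660 = 29.39 N·m.
ω = 2π·59.4/60 = 6.220 rad/s, so P_max = T_max·ω = 182.8 W.

183 W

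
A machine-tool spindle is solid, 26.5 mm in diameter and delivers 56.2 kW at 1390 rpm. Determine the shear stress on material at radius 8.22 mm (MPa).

ω = 2π·1390/60 = 145.6 rad/s, so T = P/ω = 56.2×10³ / 145.6 = 386.1 N·m.
J = πd⁴/32 = π(0.0265)⁴/32 = 4.842×10^-8 m⁴.
Shear stress varies linearly with radius: τ = T·r/J = 386.1 × 0.00822 / 4.842×10^-8 = 6.555×10^7 Pa.

65.6 MPa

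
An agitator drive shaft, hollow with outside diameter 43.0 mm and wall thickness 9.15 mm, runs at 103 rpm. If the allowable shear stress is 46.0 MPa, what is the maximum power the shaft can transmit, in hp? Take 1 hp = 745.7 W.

9.26 hp

J = π(d_o⁴ − d_i⁴)/32 = π(0.0430⁴ − 0.0247⁴)/32 = 2.991×10^-7 m⁴.
T_max = τ_allow·J/r = 4.60×10^7 × 2.991×10^-7 / 0.0215 = 639.9 N·m.
ω = 2π·103/60 = 10.79 rad/s, so P_max = T_max·ω = 6902 W.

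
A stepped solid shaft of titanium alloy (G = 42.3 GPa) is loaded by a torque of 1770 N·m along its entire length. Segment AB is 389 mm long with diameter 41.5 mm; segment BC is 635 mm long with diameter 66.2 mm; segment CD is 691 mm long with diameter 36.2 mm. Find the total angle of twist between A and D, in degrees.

J_AB = π(0.0415)⁴/32 = 2.91×10^-7 m⁴; J_BC = π(0.0662)⁴/32 = 1.89×10^-6 m⁴; J_CD = π(0.0362)⁴/32 = 1.69×10^-7 m⁴.
θ = (T/G)·Σ L_i/J_i = (1770/42.3×10⁹)·(0.389/2.91×10^-7 + 0.635/1.89×10^-6 + 0.691/1.69×10^-7) = 0.2415 rad.

13.8°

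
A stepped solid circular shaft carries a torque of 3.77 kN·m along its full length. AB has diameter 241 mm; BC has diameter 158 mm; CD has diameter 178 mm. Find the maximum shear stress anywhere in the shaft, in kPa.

4870 kPa

Under the same torque, τ_max = 16T/(πd³) is largest where d is smallest — segment BC (d = 158 mm).
τ_max = 16·3770/(π·(0.158)³) = 4.868×10^6 Pa.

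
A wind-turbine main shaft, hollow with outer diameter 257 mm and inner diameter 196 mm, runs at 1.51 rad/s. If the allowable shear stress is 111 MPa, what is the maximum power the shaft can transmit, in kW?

370 kW

J = π(d_o⁴ − d_i⁴)/32 = π(0.257⁴ − 0.196⁴)/32 = 2.834×10^-4 m⁴.
T_max = τ_allow·J/r = 1.11×10^8 × 2.834×10^-4 / 0.129 = 244800 N·m.
ω = 1.51 rad/s, so P_max = T_max·ω = 3.697×10^5 W.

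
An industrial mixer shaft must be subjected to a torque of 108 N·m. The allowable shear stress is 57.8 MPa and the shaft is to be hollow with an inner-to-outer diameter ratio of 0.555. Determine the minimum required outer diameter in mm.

For a hollow shaft with d_i/d_o = 0.555: τ_max = 16T/(π d_o³ (1−k⁴)), so d_o = [16T/(π τ_allow (1−k⁴))]^(1/3) = [16·108.0/(π·5.78×10^7·0.9051)]^(1/3) = 0.02191 m.

21.9 mm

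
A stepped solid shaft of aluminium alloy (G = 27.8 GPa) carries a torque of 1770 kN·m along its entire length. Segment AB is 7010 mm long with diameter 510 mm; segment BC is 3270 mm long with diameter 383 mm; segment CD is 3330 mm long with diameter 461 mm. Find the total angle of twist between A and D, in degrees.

12.2°

J_AB = π(0.510)⁴/32 = 6.64×10^-3 m⁴; J_BC = π(0.383)⁴/32 = 2.11×10^-3 m⁴; J_CD = π(0.461)⁴/32 = 4.43×10^-3 m⁴.
θ = (T/G)·Σ L_i/J_i = (1.770e6/27.8×10⁹)·(7.01/6.64×10^-3 + 3.27/2.11×10^-3 + 3.33/4.43×10^-3) = 0.2136 rad.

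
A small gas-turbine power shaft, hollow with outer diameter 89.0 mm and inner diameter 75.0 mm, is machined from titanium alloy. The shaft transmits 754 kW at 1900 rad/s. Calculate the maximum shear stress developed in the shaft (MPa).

ω = 1900 rad/s, so T = P/ω = 754×10³ / 1900 = 396.8 N·m.
J = π(d_o⁴ − d_i⁴)/32 = π(0.0890⁴ − 0.0750⁴)/32 = 3.053×10^-6 m⁴.
τ_max = T·r/J = 396.8 × 0.0445 / 3.053×10^-6 = 5.784×10^6 Pa.

5.78 MPa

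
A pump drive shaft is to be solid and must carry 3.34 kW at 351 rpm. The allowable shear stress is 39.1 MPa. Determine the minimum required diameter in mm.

ω = 2π·351/60 = 36.76 rad/s, so T = P/ω = 3.34×10³ / 36.76 = 90.87 N·m.
For a solid shaft τ_max = 16T/(πd³), so d = (16T/(π τ_allow))^(1/3) = (16·90.87/(π·3.91×10^7))^(1/3) = 0.02279 m.

22.8 mm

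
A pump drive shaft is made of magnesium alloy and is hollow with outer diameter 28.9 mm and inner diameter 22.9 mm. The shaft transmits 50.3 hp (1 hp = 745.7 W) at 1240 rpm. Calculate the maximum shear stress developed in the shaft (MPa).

101 MPa

ω = 2π·1240/60 = 129.9 rad/s, so T = P/ω = 50.3×745.7 / 129.9 = 288.9 N·m.
J = π(d_o⁴ − d_i⁴)/32 = π(0.0289⁴ − 0.0229⁴)/32 = 4.149×10^-8 m⁴.
τ_max = T·r/J = 288.9 × 0.0144 / 4.149×10^-8 = 1.006×10^8 Pa.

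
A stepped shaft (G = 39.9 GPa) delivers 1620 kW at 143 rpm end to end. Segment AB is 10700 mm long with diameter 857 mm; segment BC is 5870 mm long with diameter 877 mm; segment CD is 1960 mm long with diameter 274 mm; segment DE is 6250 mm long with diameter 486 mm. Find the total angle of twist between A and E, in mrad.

13.5 mrad

ω = 2π·143/60 = 14.97 rad/s, so T = P/ω = 1620×10³ / 14.97 = 108200 N·m.
J_AB = π(0.857)⁴/32 = 0.0530 m⁴; J_BC = π(0.877)⁴/32 = 0.0581 m⁴; J_CD = π(0.274)⁴/32 = 5.53×10^-4 m⁴; J_DE = π(0.486)⁴/32 = 5.48×10^-3 m⁴.
θ = (T/G)·Σ L_i/J_i = (108200/39.9×10⁹)·(10.7/0.0530 + 5.87/0.0581 + 1.96/5.53×10^-4 + 6.25/5.48×10^-3) = 0.01352 rad.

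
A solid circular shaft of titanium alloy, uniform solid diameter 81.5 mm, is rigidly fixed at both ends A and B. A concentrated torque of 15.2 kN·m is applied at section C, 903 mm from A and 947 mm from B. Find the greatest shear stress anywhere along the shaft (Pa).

7.32e7 Pa

With uniform GJ and both ends fixed, compatibility θ_AC = θ_CB gives T_A·a = T_B·b, together with T_A + T_B = T₀.
T_A = T₀·b/(a+b) = 15200·947/1850 = 7781 N·m; T_B = 7419 N·m.
τ in each portion: τ_AC = 7.32×10^7 Pa, τ_CB = 6.98×10^7 Pa; maximum is in AC.
τ_max = T_AC·r/J = 7781·0.0408/4.33×10^-6 = 7.320×10^7 Pa.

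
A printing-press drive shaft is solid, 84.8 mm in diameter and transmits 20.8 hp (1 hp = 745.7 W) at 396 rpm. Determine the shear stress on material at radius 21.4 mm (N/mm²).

1.58 N/mm²

ω = 2π·396/60 = 41.47 rad/s, so T = P/ω = 20.8×745.7 / 41.47 = 374.0 N·m.
J = πd⁴/32 = π(0.0848)⁴/32 = 5.077×10^-6 m⁴.
Shear stress varies linearly with radius: τ = T·r/J = 374.0 × 0.0214 / 5.077×10^-6 = 1.577×10^6 Pa.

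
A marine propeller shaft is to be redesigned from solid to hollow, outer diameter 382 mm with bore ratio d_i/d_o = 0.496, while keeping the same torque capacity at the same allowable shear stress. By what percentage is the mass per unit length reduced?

21.4 %

Equal τ_max and T ⇒ the solid shaft needs d_s³ = d_o³(1−k⁴), so d_s = 382·(1−0.496⁴)^(1/3) = 374.1 mm.
Area ratio A_h/A_s = d_o²(1−k²)/d_s² = (1−k²)/(1−k⁴)^(2/3) = 0.7860.
Mass saving = 1 − 0.7860 = 21.4 %.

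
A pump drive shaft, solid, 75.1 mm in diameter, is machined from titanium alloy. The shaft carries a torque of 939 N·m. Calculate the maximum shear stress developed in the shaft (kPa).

J = πd⁴/32 = π(0.0751)⁴/32 = 3.123×10^-6 m⁴.
τ_max = T·r/J = 939.0 × 0.0376 / 3.123×10^-6 = 1.129×10^7 Pa.

11300 kPa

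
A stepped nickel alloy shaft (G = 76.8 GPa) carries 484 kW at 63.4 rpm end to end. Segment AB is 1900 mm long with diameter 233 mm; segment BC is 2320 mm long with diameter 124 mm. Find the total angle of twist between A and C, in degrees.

ω = 2π·63.4/60 = 6.639 rad/s, so T = P/ω = 484×10³ / 6.639 = 72900 N·m.
J_AB = π(0.233)⁴/32 = 2.89×10^-4 m⁴; J_BC = π(0.124)⁴/32 = 2.32×10^-5 m⁴.
θ = (T/G)·Σ L_i/J_i = (72900/76.8×10⁹)·(1.90/2.89×10^-4 + 2.32/2.32×10^-5) = 0.1011 rad.

5.79°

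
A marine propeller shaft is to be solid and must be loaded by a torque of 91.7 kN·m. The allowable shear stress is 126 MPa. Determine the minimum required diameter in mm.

155 mm

For a solid shaft τ_max = 16T/(πd³), so d = (16T/(π τ_allow))^(1/3) = (16·91700/(π·1.26×10^8))^(1/3) = 0.1548 m.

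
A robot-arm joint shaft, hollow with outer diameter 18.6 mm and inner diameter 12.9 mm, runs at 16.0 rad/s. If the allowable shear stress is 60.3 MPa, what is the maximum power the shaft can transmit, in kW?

0.937 kW

J = π(d_o⁴ − d_i⁴)/32 = π(0.0186⁴ − 0.0129⁴)/32 = 9.032×10^-9 m⁴.
T_max = τ_allow·J/r = 6.03×10^7 × 9.032×10^-9 / 0.00930 = 58.56 N·m.
ω = 16.0 rad/s, so P_max = T_max·ω = 937.0 W.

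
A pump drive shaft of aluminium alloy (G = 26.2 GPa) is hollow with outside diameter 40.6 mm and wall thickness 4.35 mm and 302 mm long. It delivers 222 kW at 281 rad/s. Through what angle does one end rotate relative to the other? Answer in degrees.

ω = 281 rad/s, so T = P/ω = 222×10³ / 281.0 = 790.0 N·m.
J = π(d_o⁴ − d_i⁴)/32 = π(0.0406⁴ − 0.0319⁴)/32 = 1.651×10^-7 m⁴.
θ = T·L/(G·J) = 790.0 × 0.302 / (26.2×10⁹ × 1.651×10^-7) = 0.05516 rad.

3.16°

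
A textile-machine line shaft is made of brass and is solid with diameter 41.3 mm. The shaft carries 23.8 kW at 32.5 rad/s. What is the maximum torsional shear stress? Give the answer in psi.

ω = 32.5 rad/s, so T = P/ω = 23.8×10³ / 32.50 = 732.3 N·m.
J = πd⁴/32 = π(0.0413)⁴/32 = 2.856×10^-7 m⁴.
τ_max = T·r/J = 732.3 × 0.0206 / 2.856×10^-7 = 5.294×10^7 Pa.

7680 psi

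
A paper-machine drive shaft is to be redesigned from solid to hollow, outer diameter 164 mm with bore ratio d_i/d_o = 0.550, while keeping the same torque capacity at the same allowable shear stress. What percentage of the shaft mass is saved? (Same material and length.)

25.6 %

Equal τ_max and T ⇒ the solid shaft needs d_s³ = d_o³(1−k⁴), so d_s = 164·(1−0.550⁴)^(1/3) = 158.8 mm.
Area ratio A_h/A_s = d_o²(1−k²)/d_s² = (1−k²)/(1−k⁴)^(2/3) = 0.7436.
Mass saving = 1 − 0.7436 = 25.6 %.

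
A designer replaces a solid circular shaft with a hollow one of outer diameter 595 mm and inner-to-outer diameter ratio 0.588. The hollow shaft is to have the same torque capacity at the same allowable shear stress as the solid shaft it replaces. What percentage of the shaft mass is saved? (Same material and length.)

28.8 %

Equal τ_max and T ⇒ the solid shaft needs d_s³ = d_o³(1−k⁴), so d_s = 595·(1−0.588⁴)^(1/3) = 570.3 mm.
Area ratio A_h/A_s = d_o²(1−k²)/d_s² = (1−k²)/(1−k⁴)^(2/3) = 0.7122.
Mass saving = 1 − 0.7122 = 28.8 %.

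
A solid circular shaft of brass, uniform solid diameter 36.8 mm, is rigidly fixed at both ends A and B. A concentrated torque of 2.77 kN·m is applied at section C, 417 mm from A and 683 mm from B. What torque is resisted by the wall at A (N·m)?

With uniform GJ and both ends fixed, compatibility θ_AC = θ_CB gives T_A·a = T_B·b, together with T_A + T_B = T₀.
T_A = T₀·b/(a+b) = 2770·683/1100 = 1720 N·m; T_B = 1050 N·m.

1720 N·m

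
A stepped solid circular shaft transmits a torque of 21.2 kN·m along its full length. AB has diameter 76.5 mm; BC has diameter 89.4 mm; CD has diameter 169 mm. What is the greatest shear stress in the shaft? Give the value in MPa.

241 MPa

Under the same torque, τ_max = 16T/(πd³) is largest where d is smallest — segment AB (d = 76.5 mm).
τ_max = 16·21200/(π·(0.0765)³) = 2.412×10^8 Pa.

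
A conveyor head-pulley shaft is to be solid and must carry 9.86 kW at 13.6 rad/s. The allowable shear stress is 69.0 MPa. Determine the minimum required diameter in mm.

ω = 13.6 rad/s, so T = P/ω = 9.86×10³ / 13.60 = 725.0 N·m.
For a solid shaft τ_max = 16T/(πd³), so d = (16T/(π τ_allow))^(1/3) = (16·725.0/(π·6.90×10^7))^(1/3) = 0.03768 m.

37.7 mm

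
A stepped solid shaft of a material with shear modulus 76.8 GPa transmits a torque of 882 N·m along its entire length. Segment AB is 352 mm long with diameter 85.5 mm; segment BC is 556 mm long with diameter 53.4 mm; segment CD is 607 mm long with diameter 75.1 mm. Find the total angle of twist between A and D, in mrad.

11.0 mrad

J_AB = π(0.0855)⁴/32 = 5.25×10^-6 m⁴; J_BC = π(0.0534)⁴/32 = 7.98×10^-7 m⁴; J_CD = π(0.0751)⁴/32 = 3.12×10^-6 m⁴.
θ = (T/G)·Σ L_i/J_i = (882.0/76.8×10⁹)·(0.352/5.25×10^-6 + 0.556/7.98×10^-7 + 0.607/3.12×10^-6) = 0.01100 rad.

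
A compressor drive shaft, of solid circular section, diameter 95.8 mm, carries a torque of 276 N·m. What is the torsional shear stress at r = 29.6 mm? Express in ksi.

J = πd⁴/32 = π(0.0958)⁴/32 = 8.269×10^-6 m⁴.
Shear stress varies linearly with radius: τ = T·r/J = 276.0 × 0.0296 / 8.269×10^-6 = 9.880×10^5 Pa.

0.143 ksi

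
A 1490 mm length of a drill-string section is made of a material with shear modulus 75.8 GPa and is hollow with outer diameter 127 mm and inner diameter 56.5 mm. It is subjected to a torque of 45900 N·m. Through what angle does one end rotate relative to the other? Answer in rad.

0.0368 rad

J = π(d_o⁴ − d_i⁴)/32 = π(0.127⁴ − 0.0565⁴)/32 = 2.454×10^-5 m⁴.
θ = T·L/(G·J) = 45900 × 1.49 / (75.8×10⁹ × 2.454×10^-5) = 0.03677 rad.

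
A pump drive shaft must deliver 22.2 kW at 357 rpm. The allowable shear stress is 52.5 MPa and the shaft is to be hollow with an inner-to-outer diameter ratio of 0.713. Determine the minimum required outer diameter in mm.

ω = 2π·357/60 = 37.38 rad/s, so T = P/ω = 22.2×10³ / 37.38 = 593.8 N·m.
For a hollow shaft with d_i/d_o = 0.713: τ_max = 16T/(π d_o³ (1−k⁴)), so d_o = [16T/(π τ_allow (1−k⁴))]^(1/3) = [16·593.8/(π·5.25×10^7·0.7416)]^(1/3) = 0.04267 m.

42.7 mm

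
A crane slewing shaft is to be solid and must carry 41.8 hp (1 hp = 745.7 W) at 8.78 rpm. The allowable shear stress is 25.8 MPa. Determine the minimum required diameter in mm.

ω = 2π·8.78/60 = 0.9194 rad/s, so T = P/ω = 41.8×745.7 / 0.9194 = 33900 N·m.
For a solid shaft τ_max = 16T/(πd³), so d = (16T/(π τ_allow))^(1/3) = (16·33900/(π·2.58×10^7))^(1/3) = 0.1884 m.

188 mm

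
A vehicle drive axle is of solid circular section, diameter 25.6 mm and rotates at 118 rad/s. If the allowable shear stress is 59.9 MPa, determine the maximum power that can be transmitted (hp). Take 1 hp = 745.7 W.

J = πd⁴/32 = π(0.0256)⁴/32 = 4.217×10^-8 m⁴.
T_max = τ_allow·J/r = 5.99×10^7 × 4.217×10^-8 / 0.0128 = 197.3 N·m.
ω = 118 rad/s, so P_max = T_max·ω = 2.328×10^4 W.

31.2 hp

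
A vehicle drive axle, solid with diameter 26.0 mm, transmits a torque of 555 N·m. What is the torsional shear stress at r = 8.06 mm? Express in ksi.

J = πd⁴/32 = π(0.0260)⁴/32 = 4.486×10^-8 m⁴.
Shear stress varies linearly with radius: τ = T·r/J = 555.0 × 0.00806 / 4.486×10^-8 = 9.971×10^7 Pa.

14.5 ksi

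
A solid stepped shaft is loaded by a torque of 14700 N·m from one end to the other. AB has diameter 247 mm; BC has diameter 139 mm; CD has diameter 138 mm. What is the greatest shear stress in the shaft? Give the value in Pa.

Under the same torque, τ_max = 16T/(πd³) is largest where d is smallest — segment CD (d = 138 mm).
τ_max = 16·14700/(π·(0.138)³) = 2.849×10^7 Pa.

2.85e7 Pa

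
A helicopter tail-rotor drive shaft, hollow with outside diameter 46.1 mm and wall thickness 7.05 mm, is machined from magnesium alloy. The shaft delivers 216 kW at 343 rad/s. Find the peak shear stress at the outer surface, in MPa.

ω = 343 rad/s, so T = P/ω = 216×10³ / 343.0 = 629.7 N·m.
J = π(d_o⁴ − d_i⁴)/32 = π(0.0461⁴ − 0.0320⁴)/32 = 3.405×10^-7 m⁴.
τ_max = T·r/J = 629.7 × 0.0231 / 3.405×10^-7 = 4.263×10^7 Pa.

42.6 MPa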